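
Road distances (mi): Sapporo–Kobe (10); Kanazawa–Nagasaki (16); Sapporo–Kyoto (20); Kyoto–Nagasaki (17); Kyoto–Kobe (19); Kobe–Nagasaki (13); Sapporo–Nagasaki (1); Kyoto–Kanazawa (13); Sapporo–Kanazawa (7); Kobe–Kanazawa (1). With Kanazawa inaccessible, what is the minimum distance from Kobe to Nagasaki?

11

Comparing a few candidate routes:
Kobe-Sapporo-Nagasaki: 10 + 1 = 11
Kobe-Nagasaki: 13
Kobe-Kyoto-Nagasaki: 19 + 17 = 36
Shortest: 11 mi.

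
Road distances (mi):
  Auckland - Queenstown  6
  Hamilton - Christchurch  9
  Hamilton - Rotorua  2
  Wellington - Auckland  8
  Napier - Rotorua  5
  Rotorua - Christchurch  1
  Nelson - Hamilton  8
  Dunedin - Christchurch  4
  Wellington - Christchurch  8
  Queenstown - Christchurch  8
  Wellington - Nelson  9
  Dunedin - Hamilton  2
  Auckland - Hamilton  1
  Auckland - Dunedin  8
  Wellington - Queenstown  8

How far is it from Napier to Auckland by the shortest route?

Comparing a few candidate routes:
Napier→Rotorua→Christchurch→Dunedin→Hamilton→Auckland: 5 + 1 + 4 + 2 + 1 = 13
Napier→Rotorua→Christchurch→Hamilton→Auckland: 5 + 1 + 9 + 1 = 16
Napier→Rotorua→Hamilton→Auckland: 5 + 2 + 1 = 8
Best route has total 8 mi.

8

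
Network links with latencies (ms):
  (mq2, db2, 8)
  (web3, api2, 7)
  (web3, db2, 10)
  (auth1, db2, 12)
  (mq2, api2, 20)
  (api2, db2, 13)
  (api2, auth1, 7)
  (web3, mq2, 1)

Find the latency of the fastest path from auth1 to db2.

12

Some routes from auth1 to db2:
auth1-api2-web3-mq2-db2: 7 + 7 + 1 + 8 = 23
auth1-db2: 12
auth1-api2-db2: 7 + 13 = 20
The minimum is 12 ms.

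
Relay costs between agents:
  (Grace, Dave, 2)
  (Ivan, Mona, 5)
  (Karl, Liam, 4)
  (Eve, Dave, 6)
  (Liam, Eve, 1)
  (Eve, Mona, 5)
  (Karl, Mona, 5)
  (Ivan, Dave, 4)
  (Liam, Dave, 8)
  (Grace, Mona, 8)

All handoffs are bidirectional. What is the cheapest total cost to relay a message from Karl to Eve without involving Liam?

10

Routes from Karl to Eve avoiding Liam:
Karl -> Mona -> Grace -> Dave -> Eve: 5 + 8 + 2 + 6 = 21
Karl -> Mona -> Eve: 5 + 5 = 10
Karl -> Mona -> Ivan -> Dave -> Eve: 5 + 5 + 4 + 6 = 20
Best route has total 10.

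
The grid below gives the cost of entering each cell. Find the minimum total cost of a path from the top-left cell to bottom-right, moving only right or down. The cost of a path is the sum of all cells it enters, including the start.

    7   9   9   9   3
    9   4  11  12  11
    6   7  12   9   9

57

Take (0,0)→(0,1)→(0,2)→(0,3)→(0,4)→(1,4)→(2,4) for a total of 7 + 9 + 9 + 9 + 3 + 11 + 9 = 57.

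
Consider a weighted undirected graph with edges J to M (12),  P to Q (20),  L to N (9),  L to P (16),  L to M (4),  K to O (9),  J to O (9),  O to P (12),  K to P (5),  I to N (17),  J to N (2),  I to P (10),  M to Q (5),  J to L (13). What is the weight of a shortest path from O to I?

22

Checking several routes:
O → P → I: 12 + 10 = 22
O → K → P → I: 9 + 5 + 10 = 24
O → J → L → N → I: 9 + 13 + 9 + 17 = 48
O → J → N → I: 9 + 2 + 17 = 28
O → J → N → L → P → I: 9 + 2 + 9 + 16 + 10 = 46
Shortest: 22.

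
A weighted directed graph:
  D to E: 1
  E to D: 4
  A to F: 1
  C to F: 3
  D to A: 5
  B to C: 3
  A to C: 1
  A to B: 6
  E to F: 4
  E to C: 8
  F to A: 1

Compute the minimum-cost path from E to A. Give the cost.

5

Paths from E to A:
E → C → F → A: 8 + 3 + 1 = 12
E → D → A: 4 + 5 = 9
E → F → A: 4 + 1 = 5
The minimum is 5.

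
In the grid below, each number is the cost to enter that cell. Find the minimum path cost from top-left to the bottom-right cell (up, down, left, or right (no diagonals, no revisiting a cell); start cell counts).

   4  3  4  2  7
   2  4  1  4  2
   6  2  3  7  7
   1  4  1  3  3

21

Path r0c0 -> r1c0 -> r1c1 -> r1c2 -> r2c2 -> r3c2 -> r3c3 -> r3c4: 4 + 2 + 4 + 1 + 3 + 1 + 3 + 3 = 21.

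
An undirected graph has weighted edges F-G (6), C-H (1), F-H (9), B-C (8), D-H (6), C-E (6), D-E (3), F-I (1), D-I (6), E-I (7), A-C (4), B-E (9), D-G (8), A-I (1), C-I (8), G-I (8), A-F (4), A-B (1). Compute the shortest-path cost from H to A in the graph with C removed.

11

A few of the H→A routes:
H - D - E - I - A: 6 + 3 + 7 + 1 = 17
H - D - I - F - A: 6 + 6 + 1 + 4 = 17
H - F - I - A: 9 + 1 + 1 = 11
H - F - A: 9 + 4 = 13
H - D - I - A: 6 + 6 + 1 = 13
Best route has total 11.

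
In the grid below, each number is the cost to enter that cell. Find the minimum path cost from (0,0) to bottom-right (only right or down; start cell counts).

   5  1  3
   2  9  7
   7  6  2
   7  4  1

19

Cheapest: r0c0 -> r0c1 -> r0c2 -> r1c2 -> r2c2 -> r3c2
  5 + 1 + 3 + 7 + 2 + 1 = 19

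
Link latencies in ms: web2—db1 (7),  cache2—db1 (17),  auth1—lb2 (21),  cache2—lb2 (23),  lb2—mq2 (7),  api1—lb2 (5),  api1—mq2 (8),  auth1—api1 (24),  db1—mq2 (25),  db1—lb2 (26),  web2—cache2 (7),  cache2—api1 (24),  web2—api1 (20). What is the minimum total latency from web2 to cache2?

A few of the web2→cache2 routes:
web2 → api1 → lb2 → cache2: 20 + 5 + 23 = 48
web2 → api1 → cache2: 20 + 24 = 44
web2 → cache2: 7
web2 → db1 → cache2: 7 + 17 = 24
Best route has total 7 ms.

7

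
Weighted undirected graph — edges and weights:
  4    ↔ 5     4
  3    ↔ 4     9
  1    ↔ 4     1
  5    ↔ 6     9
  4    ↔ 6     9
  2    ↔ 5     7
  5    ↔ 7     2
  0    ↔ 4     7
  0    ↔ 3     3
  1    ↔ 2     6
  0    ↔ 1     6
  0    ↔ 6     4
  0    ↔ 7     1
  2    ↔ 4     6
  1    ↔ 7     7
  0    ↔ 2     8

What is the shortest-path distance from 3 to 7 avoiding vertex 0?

15

Some routes from 3 to 7 avoiding 0:
3 → 4 → 5 → 7: 9 + 4 + 2 = 15
3 → 4 → 1 → 2 → 5 → 7: 9 + 1 + 6 + 7 + 2 = 25
3 → 4 → 2 → 5 → 7: 9 + 6 + 7 + 2 = 24
3 → 4 → 1 → 7: 9 + 1 + 7 = 17
Best route has total 15.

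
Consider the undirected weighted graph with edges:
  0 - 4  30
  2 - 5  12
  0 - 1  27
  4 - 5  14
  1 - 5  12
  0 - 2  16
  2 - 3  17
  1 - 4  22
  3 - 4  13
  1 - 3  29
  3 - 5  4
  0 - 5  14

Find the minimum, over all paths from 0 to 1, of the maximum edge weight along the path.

14

Some routes from 0 to 1:
0 - 2 - 3 - 5 - 1: max(16, 17, 4, 12) = 17
0 - 2 - 3 - 4 - 5 - 1: max(16, 17, 13, 14, 12) = 17
0 - 2 - 3 - 4 - 1: max(16, 17, 13, 22) = 22
0 - 2 - 3 - 5 - 4 - 1: max(16, 17, 4, 14, 22) = 22
0 - 5 - 1: max(14, 12) = 14
0 - 2 - 5 - 1: max(16, 12, 12) = 16
Smallest bottleneck: 14.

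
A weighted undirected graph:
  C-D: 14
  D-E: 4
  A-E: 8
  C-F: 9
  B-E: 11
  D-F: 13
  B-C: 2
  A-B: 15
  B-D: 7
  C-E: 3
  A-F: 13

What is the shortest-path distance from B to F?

Some routes from B to F:
B - C - F: 2 + 9 = 11
B - E - C - F: 11 + 3 + 9 = 23
B - C - E - D - F: 2 + 3 + 4 + 13 = 22
B - D - E - C - F: 7 + 4 + 3 + 9 = 23
B - D - F: 7 + 13 = 20
Best route has total 11.

11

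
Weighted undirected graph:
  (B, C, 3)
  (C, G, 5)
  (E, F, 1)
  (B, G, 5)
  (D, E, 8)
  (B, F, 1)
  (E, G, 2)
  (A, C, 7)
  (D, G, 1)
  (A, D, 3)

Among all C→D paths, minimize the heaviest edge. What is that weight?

3

A few of the C→D routes:
C-A-D: max(7, 3) = 7
C-B-G-D: max(3, 5, 1) = 5
C-G-D: max(5, 1) = 5
C-B-F-E-G-D: max(3, 1, 1, 2, 1) = 3
C-G-B-F-E-D: max(5, 5, 1, 1, 8) = 8
Best route has worst link 3.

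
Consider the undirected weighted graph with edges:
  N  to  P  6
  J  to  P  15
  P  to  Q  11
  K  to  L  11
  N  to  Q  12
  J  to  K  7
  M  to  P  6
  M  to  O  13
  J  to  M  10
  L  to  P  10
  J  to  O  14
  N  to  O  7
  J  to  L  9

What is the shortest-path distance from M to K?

Comparing a few candidate routes:
M → P → L → K: 6 + 10 + 11 = 27
M → J → K: 10 + 7 = 17
M → J → L → K: 10 + 9 + 11 = 30
M → P → J → K: 6 + 15 + 7 = 28
Shortest: 17.

17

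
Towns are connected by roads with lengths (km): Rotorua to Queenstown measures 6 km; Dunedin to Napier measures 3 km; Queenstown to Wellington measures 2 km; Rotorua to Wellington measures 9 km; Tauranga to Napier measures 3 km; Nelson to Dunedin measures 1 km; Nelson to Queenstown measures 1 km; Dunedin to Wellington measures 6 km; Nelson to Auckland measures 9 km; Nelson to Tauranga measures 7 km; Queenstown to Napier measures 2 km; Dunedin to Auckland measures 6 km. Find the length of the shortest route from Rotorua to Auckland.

14

Comparing a few candidate routes:
Rotorua - Wellington - Queenstown - Nelson - Dunedin - Auckland: 9 + 2 + 1 + 1 + 6 = 19
Rotorua - Queenstown - Nelson - Dunedin - Auckland: 6 + 1 + 1 + 6 = 14
Rotorua - Queenstown - Wellington - Dunedin - Auckland: 6 + 2 + 6 + 6 = 20
Rotorua - Queenstown - Nelson - Auckland: 6 + 1 + 9 = 16
Rotorua - Queenstown - Napier - Dunedin - Auckland: 6 + 2 + 3 + 6 = 17
The minimum is 14 km.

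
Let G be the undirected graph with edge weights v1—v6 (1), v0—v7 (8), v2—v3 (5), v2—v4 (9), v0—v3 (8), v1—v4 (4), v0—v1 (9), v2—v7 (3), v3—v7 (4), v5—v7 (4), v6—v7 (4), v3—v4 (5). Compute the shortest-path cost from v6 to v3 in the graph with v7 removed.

10

Paths from v6 to v3 avoiding v7:
v6 -> v1 -> v4 -> v2 -> v3: 1 + 4 + 9 + 5 = 19
v6 -> v1 -> v0 -> v3: 1 + 9 + 8 = 18
v6 -> v1 -> v4 -> v3: 1 + 4 + 5 = 10
The minimum is 10.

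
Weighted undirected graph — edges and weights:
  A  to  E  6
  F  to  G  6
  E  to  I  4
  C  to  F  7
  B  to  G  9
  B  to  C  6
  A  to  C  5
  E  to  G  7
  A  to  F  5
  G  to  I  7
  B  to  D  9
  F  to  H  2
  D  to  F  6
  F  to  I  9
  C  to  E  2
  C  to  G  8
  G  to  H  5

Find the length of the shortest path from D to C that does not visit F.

Comparing a few candidate routes:
D -> B -> C: 9 + 6 = 15
D -> B -> G -> I -> E -> C: 9 + 9 + 7 + 4 + 2 = 31
D -> B -> G -> C: 9 + 9 + 8 = 26
D -> B -> G -> E -> A -> C: 9 + 9 + 7 + 6 + 5 = 36
D -> B -> G -> E -> C: 9 + 9 + 7 + 2 = 27
Best route has total 15.

15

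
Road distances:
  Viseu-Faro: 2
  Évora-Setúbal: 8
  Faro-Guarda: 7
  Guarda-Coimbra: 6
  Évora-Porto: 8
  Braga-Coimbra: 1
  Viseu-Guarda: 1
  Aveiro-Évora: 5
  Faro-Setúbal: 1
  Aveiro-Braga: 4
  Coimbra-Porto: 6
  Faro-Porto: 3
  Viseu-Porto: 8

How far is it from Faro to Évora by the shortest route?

Some routes from Faro to Évora:
Faro → Setúbal → Évora: 1 + 8 = 9
Faro → Porto → Évora: 3 + 8 = 11
Faro → Viseu → Porto → Évora: 2 + 8 + 8 = 18
Faro → Guarda → Coimbra → Braga → Aveiro → Évora: 7 + 6 + 1 + 4 + 5 = 23
Faro → Viseu → Guarda → Coimbra → Braga → Aveiro → Évora: 2 + 1 + 6 + 1 + 4 + 5 = 19
Faro → Porto → Coimbra → Braga → Aveiro → Évora: 3 + 6 + 1 + 4 + 5 = 19
The minimum is 9.

9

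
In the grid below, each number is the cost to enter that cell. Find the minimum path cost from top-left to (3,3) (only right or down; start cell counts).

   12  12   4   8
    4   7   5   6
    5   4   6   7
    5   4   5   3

37

One optimal route is [0,0] [1,0] [2,0] [2,1] [3,1] [3,2] [3,3].
Its cost is 12 + 4 + 5 + 4 + 4 + 5 + 3 = 37.
For comparison, the top-then-right route costs 52.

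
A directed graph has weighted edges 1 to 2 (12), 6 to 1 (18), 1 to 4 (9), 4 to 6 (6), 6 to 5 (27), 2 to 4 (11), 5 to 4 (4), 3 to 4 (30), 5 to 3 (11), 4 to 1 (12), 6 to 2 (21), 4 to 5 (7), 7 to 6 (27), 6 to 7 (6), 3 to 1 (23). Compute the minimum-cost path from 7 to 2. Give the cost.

Paths from 7 to 2:
7 → 6 → 5 → 3 → 4 → 1 → 2: 27 + 27 + 11 + 30 + 12 + 12 = 119
7 → 6 → 5 → 3 → 1 → 2: 27 + 27 + 11 + 23 + 12 = 100
7 → 6 → 2: 27 + 21 = 48
7 → 6 → 1 → 2: 27 + 18 + 12 = 57
7 → 6 → 5 → 4 → 1 → 2: 27 + 27 + 4 + 12 + 12 = 82
Shortest: 48.

48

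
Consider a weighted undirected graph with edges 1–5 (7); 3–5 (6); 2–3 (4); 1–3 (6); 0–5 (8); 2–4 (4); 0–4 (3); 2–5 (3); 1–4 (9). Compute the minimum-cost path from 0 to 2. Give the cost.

7

Checking several routes:
0→5→3→2: 8 + 6 + 4 = 18
0→5→2: 8 + 3 = 11
0→4→2: 3 + 4 = 7
The minimum is 7.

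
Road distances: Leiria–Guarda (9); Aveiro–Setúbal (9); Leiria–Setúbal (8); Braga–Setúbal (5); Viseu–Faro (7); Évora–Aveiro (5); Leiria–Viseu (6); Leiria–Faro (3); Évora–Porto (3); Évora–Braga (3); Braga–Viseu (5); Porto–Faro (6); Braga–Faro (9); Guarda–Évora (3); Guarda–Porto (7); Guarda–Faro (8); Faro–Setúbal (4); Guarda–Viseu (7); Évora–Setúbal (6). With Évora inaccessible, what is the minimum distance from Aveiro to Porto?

19

Comparing a few candidate routes:
Aveiro-Setúbal-Faro-Leiria-Guarda-Porto: 9 + 4 + 3 + 9 + 7 = 32
Aveiro-Setúbal-Faro-Porto: 9 + 4 + 6 = 19
Aveiro-Setúbal-Leiria-Faro-Porto: 9 + 8 + 3 + 6 = 26
Aveiro-Setúbal-Faro-Guarda-Porto: 9 + 4 + 8 + 7 = 28
Aveiro-Setúbal-Braga-Faro-Porto: 9 + 5 + 9 + 6 = 29
The minimum is 19.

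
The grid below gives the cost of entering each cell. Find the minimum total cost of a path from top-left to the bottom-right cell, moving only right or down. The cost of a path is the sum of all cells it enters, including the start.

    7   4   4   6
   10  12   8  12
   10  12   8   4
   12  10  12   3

38

Best path: r0c0 r0c1 r0c2 r1c2 r2c2 r2c3 r3c3
Cost: 7 + 4 + 4 + 8 + 8 + 4 + 3 = 38
(Top row then right column would cost 40.)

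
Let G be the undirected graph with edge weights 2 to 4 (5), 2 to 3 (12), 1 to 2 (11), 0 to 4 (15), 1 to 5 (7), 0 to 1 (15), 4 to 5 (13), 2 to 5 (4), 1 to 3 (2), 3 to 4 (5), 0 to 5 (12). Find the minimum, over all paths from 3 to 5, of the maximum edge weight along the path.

5

Comparing a few candidate routes:
3-4-2-1-5: max(5, 5, 11, 7) = 11
3-1-5: max(2, 7) = 7
3-4-2-5: max(5, 5, 4) = 5
3-2-5: max(12, 4) = 12
3-1-2-5: max(2, 11, 4) = 11
Best route has worst link 5.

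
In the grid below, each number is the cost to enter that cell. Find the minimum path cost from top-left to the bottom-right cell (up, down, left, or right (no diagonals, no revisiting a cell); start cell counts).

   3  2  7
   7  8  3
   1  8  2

17

Path r0c0 -> r0c1 -> r0c2 -> r1c2 -> r2c2: 3 + 2 + 7 + 3 + 2 = 17.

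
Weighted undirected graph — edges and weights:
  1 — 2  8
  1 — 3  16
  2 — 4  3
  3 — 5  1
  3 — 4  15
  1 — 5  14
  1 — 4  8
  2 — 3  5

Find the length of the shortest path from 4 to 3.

8

Some routes from 4 to 3:
4-1-5-3: 8 + 14 + 1 = 23
4-3: 15
4-1-3: 8 + 16 = 24
4-1-2-3: 8 + 8 + 5 = 21
4-2-3: 3 + 5 = 8
Best route has total 8.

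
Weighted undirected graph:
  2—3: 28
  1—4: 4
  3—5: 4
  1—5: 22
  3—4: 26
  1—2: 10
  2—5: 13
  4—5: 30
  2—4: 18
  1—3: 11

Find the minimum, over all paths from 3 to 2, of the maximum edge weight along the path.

Checking several routes:
3→1→2: max(11, 10) = 11
3→5→1→2: max(4, 22, 10) = 22
3→1→5→2: max(11, 22, 13) = 22
3→5→2: max(4, 13) = 13
3→1→4→2: max(11, 4, 18) = 18
Best route has worst link 11.

11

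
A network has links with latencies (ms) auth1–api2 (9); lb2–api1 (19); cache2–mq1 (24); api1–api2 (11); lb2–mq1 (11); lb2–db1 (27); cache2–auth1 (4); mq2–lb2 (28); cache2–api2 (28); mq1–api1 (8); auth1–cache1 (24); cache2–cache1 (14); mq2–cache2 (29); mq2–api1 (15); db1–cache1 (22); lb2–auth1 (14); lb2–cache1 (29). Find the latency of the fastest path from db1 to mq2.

55

Checking several routes:
db1→lb2→api1→mq2: 27 + 19 + 15 = 61
db1→lb2→mq2: 27 + 28 = 55
db1→lb2→mq1→api1→mq2: 27 + 11 + 8 + 15 = 61
Best route has total 55 ms.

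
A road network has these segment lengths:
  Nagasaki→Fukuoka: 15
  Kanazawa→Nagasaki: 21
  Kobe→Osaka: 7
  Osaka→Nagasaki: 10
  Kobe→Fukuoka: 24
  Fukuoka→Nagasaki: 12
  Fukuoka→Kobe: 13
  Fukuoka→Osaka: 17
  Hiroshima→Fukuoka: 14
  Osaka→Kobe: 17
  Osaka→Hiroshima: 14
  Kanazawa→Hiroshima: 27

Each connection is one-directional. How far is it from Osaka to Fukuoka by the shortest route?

Routes from Osaka to Fukuoka:
Osaka → Hiroshima → Fukuoka: 14 + 14 = 28
Osaka → Nagasaki → Fukuoka: 10 + 15 = 25
Osaka → Kobe → Fukuoka: 17 + 24 = 41
Shortest: 25.

25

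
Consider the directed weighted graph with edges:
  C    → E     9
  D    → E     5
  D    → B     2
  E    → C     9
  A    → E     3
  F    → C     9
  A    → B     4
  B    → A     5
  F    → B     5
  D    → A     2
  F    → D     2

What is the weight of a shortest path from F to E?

7

A few of the F→E routes:
F-D-E: 2 + 5 = 7
F-D-A-E: 2 + 2 + 3 = 7
F-D-B-A-E: 2 + 2 + 5 + 3 = 12
The minimum is 7.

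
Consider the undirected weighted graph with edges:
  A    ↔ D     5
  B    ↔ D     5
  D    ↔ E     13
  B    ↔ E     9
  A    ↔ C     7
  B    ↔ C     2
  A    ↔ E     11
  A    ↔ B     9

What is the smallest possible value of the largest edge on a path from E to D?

9

Some routes from E to D:
E → B → C → A → D: max(9, 2, 7, 5) = 9
E → B → D: max(9, 5) = 9
E → A → C → B → D: max(11, 7, 2, 5) = 11
E → B → A → D: max(9, 9, 5) = 9
Smallest bottleneck: 9.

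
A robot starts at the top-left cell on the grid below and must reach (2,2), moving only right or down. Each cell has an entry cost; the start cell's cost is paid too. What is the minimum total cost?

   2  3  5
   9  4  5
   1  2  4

One optimal route is [0,0] -> [0,1] -> [1,1] -> [2,1] -> [2,2].
Its cost is 2 + 3 + 4 + 2 + 4 = 15.

15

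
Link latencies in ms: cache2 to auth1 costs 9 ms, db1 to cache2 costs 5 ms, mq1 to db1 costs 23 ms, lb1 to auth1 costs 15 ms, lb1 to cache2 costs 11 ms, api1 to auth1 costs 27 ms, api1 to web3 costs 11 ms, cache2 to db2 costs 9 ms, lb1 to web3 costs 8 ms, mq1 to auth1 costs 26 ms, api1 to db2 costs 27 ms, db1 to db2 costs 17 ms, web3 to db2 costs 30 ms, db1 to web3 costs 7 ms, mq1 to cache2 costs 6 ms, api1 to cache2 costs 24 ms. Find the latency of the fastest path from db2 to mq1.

15

A few of the db2→mq1 routes:
db2 - cache2 - auth1 - mq1: 9 + 9 + 26 = 44
db2 - cache2 - db1 - mq1: 9 + 5 + 23 = 37
db2 - db1 - mq1: 17 + 23 = 40
db2 - db1 - cache2 - mq1: 17 + 5 + 6 = 28
db2 - cache2 - mq1: 9 + 6 = 15
Best route has total 15 ms.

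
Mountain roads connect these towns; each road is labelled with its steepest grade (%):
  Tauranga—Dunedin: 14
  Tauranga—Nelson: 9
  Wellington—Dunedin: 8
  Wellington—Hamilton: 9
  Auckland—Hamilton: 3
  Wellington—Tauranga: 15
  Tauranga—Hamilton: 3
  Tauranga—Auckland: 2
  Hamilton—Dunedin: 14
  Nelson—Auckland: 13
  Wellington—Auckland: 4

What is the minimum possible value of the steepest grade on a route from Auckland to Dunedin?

Comparing a few candidate routes:
Auckland → Tauranga → Hamilton → Wellington → Dunedin: max(2, 3, 9, 8) = 9
Auckland → Hamilton → Wellington → Dunedin: max(3, 9, 8) = 9
Auckland → Wellington → Dunedin: max(4, 8) = 8
Auckland → Nelson → Tauranga → Hamilton → Wellington → Dunedin: max(13, 9, 3, 9, 8) = 13
Auckland → Hamilton → Tauranga → Dunedin: max(3, 3, 14) = 14
Smallest bottleneck: 8%.

8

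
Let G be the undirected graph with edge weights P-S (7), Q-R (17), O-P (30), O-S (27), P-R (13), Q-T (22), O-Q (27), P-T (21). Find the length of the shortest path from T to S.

28

Comparing a few candidate routes:
T → P → O → S: 21 + 30 + 27 = 78
T → P → R → Q → O → S: 21 + 13 + 17 + 27 + 27 = 105
T → P → S: 21 + 7 = 28
T → Q → R → P → S: 22 + 17 + 13 + 7 = 59
T → Q → O → S: 22 + 27 + 27 = 76
T → Q → O → P → S: 22 + 27 + 30 + 7 = 86
Best route has total 28.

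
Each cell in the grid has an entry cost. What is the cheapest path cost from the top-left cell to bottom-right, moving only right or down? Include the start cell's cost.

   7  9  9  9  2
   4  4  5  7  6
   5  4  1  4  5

Path (0,0) (1,0) (1,1) (2,1) (2,2) (2,3) (2,4): 7 + 4 + 4 + 4 + 1 + 4 + 5 = 29.
(Top row then right column would cost 47.)

29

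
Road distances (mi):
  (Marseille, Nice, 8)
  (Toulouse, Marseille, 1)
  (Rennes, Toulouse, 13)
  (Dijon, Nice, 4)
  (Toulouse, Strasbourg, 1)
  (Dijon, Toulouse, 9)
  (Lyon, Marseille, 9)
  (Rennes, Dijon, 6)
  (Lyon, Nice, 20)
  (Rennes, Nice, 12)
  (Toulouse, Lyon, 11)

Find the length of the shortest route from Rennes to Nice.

10

Checking several routes:
Rennes → Toulouse → Dijon → Nice: 13 + 9 + 4 = 26
Rennes → Dijon → Toulouse → Marseille → Nice: 6 + 9 + 1 + 8 = 24
Rennes → Dijon → Nice: 6 + 4 = 10
Rennes → Toulouse → Marseille → Nice: 13 + 1 + 8 = 22
Rennes → Nice: 12
Best route has total 10 mi.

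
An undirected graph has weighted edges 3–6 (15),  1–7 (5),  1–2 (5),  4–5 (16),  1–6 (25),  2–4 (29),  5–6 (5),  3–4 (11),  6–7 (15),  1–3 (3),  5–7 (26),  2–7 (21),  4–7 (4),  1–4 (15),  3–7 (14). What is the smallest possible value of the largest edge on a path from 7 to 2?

5

Checking several routes:
7 - 4 - 3 - 1 - 2: max(4, 11, 3, 5) = 11
7 - 3 - 4 - 1 - 2: max(14, 11, 15, 5) = 15
7 - 4 - 1 - 2: max(4, 15, 5) = 15
7 - 1 - 2: max(5, 5) = 5
7 - 3 - 1 - 2: max(14, 3, 5) = 14
The minimum achievable maximum is 5.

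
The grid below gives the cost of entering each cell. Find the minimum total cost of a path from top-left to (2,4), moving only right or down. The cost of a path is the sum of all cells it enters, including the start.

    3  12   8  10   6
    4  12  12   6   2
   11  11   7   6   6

One optimal route is (0,0) (1,0) (1,1) (1,2) (1,3) (1,4) (2,4).
Its cost is 3 + 4 + 12 + 12 + 6 + 2 + 6 = 45.

45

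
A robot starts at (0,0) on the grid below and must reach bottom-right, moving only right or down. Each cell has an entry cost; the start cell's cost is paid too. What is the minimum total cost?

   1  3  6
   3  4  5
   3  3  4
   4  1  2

13

Cheapest: (0,0)→(1,0)→(2,0)→(2,1)→(3,1)→(3,2)
  1 + 3 + 3 + 3 + 1 + 2 = 13
(Top row then right column would cost 21.)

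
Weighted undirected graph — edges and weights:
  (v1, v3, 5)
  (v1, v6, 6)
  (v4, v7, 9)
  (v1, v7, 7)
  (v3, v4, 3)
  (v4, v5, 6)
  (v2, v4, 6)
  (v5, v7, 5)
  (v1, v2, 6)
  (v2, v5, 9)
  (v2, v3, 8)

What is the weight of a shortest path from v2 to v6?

12

Checking several routes:
v2 -> v3 -> v1 -> v6: 8 + 5 + 6 = 19
v2 -> v1 -> v6: 6 + 6 = 12
v2 -> v4 -> v3 -> v1 -> v6: 6 + 3 + 5 + 6 = 20
v2 -> v5 -> v7 -> v1 -> v6: 9 + 5 + 7 + 6 = 27
Best route has total 12.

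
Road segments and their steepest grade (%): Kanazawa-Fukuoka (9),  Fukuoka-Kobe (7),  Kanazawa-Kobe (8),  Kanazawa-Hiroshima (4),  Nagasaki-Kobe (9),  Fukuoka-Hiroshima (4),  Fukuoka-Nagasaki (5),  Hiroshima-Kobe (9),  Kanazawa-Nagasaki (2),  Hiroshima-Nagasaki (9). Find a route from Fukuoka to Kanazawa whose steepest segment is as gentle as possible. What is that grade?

4

Some routes from Fukuoka to Kanazawa:
Fukuoka-Kobe-Kanazawa: max(7, 8) = 8
Fukuoka-Hiroshima-Kanazawa: max(4, 4) = 4
Fukuoka-Kobe-Hiroshima-Kanazawa: max(7, 9, 4) = 9
Fukuoka-Nagasaki-Kanazawa: max(5, 2) = 5
The minimum achievable maximum is 4%.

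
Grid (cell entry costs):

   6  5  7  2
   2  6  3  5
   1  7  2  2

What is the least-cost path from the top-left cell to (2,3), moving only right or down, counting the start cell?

20

Cheapest: (0,0) (1,0) (2,0) (2,1) (2,2) (2,3)
  6 + 2 + 1 + 7 + 2 + 2 = 20
(Top row then right column would cost 27.)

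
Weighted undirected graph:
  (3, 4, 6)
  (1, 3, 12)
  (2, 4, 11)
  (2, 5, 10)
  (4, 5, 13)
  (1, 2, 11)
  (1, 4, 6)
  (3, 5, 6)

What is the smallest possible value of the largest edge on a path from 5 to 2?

10

Checking several routes:
5 → 3 → 1 → 4 → 2: max(6, 12, 6, 11) = 12
5 → 3 → 4 → 1 → 2: max(6, 6, 6, 11) = 11
5 → 3 → 4 → 2: max(6, 6, 11) = 11
5 → 2: max(10) = 10
Smallest bottleneck: 10.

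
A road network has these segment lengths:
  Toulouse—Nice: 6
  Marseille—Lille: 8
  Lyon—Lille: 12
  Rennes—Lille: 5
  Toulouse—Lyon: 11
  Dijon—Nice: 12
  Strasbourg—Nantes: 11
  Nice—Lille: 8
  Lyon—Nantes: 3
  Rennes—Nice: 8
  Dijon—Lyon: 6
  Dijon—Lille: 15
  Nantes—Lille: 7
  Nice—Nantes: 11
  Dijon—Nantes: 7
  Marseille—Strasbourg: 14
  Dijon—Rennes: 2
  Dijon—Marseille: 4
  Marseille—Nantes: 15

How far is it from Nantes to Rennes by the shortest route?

9

Comparing a few candidate routes:
Nantes → Lyon → Dijon → Rennes: 3 + 6 + 2 = 11
Nantes → Dijon → Rennes: 7 + 2 = 9
Nantes → Lille → Rennes: 7 + 5 = 12
The minimum is 9.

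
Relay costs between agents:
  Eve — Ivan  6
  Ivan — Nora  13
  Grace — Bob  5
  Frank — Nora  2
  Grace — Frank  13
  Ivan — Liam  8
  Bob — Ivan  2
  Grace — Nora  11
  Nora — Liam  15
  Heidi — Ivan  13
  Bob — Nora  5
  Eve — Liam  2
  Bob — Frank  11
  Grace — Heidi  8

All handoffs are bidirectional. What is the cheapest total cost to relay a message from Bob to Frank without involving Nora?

11

Routes from Bob to Frank avoiding Nora:
Bob - Frank: 11
Bob - Ivan - Heidi - Grace - Frank: 2 + 13 + 8 + 13 = 36
Bob - Grace - Frank: 5 + 13 = 18
Shortest: 11.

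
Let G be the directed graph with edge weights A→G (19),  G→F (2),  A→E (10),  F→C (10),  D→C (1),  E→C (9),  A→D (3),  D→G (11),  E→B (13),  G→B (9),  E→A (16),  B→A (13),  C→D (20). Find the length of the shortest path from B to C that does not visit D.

32

Routes from B to C avoiding D:
B → A → E → C: 13 + 10 + 9 = 32
B → A → G → F → C: 13 + 19 + 2 + 10 = 44
Shortest: 32.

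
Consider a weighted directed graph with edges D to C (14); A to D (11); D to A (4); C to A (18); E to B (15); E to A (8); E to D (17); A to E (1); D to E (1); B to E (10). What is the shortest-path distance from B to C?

Candidate routes:
B-E-D-C: 10 + 17 + 14 = 41
B-E-A-D-C: 10 + 8 + 11 + 14 = 43
Best route has total 41.

41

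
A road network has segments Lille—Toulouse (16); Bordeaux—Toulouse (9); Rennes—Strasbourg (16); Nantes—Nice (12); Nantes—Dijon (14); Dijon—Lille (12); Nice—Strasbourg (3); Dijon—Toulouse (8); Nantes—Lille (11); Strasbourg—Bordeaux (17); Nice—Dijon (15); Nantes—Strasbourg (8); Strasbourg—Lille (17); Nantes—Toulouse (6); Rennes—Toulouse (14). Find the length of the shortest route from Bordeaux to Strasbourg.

Some routes from Bordeaux to Strasbourg:
Bordeaux - Toulouse - Dijon - Nice - Strasbourg: 9 + 8 + 15 + 3 = 35
Bordeaux - Toulouse - Nantes - Strasbourg: 9 + 6 + 8 = 23
Bordeaux - Strasbourg: 17
Bordeaux - Toulouse - Rennes - Strasbourg: 9 + 14 + 16 = 39
Bordeaux - Toulouse - Nantes - Nice - Strasbourg: 9 + 6 + 12 + 3 = 30
Shortest: 17 mi.

17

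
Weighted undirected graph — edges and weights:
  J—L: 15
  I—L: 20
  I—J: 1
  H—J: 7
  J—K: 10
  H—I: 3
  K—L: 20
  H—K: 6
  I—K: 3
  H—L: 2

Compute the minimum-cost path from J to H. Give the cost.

4

Checking several routes:
J-I-K-H: 1 + 3 + 6 = 10
J-H: 7
J-K-I-H: 10 + 3 + 3 = 16
J-I-H: 1 + 3 = 4
Shortest: 4.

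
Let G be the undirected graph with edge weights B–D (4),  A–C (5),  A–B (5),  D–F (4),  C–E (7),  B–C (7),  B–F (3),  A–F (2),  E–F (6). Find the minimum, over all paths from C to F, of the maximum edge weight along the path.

5

A few of the C→F routes:
C→B→A→F: max(7, 5, 2) = 7
C→A→B→F: max(5, 5, 3) = 5
C→A→B→D→F: max(5, 5, 4, 4) = 5
C→E→F: max(7, 6) = 7
C→A→F: max(5, 2) = 5
The minimum achievable maximum is 5.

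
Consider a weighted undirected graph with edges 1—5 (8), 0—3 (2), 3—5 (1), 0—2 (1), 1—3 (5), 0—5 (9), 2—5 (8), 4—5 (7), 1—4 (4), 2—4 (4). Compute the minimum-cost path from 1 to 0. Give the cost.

Some routes from 1 to 0:
1 -> 5 -> 3 -> 0: 8 + 1 + 2 = 11
1 -> 4 -> 2 -> 0: 4 + 4 + 1 = 9
1 -> 3 -> 0: 5 + 2 = 7
Best route has total 7.

7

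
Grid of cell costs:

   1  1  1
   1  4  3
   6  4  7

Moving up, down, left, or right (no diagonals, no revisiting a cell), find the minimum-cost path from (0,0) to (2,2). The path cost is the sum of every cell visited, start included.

Best path: r0c0→r0c1→r0c2→r1c2→r2c2
Cost: 1 + 1 + 1 + 3 + 7 = 13

13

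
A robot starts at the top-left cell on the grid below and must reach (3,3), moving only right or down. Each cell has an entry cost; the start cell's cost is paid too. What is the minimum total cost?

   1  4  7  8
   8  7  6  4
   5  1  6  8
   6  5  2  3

One optimal route is (0,0) -> (0,1) -> (1,1) -> (2,1) -> (3,1) -> (3,2) -> (3,3).
Its cost is 1 + 4 + 7 + 1 + 5 + 2 + 3 = 23.
For comparison, the top-then-right route costs 35.

23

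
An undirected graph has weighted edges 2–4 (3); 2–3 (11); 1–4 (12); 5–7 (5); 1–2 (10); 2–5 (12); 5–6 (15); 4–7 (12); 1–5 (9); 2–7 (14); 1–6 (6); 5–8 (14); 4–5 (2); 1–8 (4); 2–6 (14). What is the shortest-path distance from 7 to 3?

A few of the 7→3 routes:
7-5-2-3: 5 + 12 + 11 = 28
7-4-2-3: 12 + 3 + 11 = 26
7-5-1-2-3: 5 + 9 + 10 + 11 = 35
7-4-5-2-3: 12 + 2 + 12 + 11 = 37
7-2-3: 14 + 11 = 25
7-5-4-2-3: 5 + 2 + 3 + 11 = 21
Shortest: 21.

21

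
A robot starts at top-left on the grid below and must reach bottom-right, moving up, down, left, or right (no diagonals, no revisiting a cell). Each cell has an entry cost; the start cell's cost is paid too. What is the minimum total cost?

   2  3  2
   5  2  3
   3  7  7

One optimal route is [0,0] [0,1] [0,2] [1,2] [2,2].
Its cost is 2 + 3 + 2 + 3 + 7 = 17.

17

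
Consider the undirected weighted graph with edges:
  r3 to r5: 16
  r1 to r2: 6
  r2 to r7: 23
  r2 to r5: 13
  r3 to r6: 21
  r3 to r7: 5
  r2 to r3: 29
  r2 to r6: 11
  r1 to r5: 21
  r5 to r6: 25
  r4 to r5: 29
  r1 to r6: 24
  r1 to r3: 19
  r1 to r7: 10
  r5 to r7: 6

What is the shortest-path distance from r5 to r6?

24

Comparing a few candidate routes:
r5 -> r6: 25
r5 -> r7 -> r3 -> r6: 6 + 5 + 21 = 32
r5 -> r2 -> r6: 13 + 11 = 24
The minimum is 24.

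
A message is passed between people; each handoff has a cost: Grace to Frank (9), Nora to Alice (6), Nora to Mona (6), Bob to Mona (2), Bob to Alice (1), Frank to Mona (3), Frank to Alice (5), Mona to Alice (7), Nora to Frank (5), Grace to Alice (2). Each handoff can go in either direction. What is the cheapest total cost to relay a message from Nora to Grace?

8

Checking several routes:
Nora -> Frank -> Alice -> Grace: 5 + 5 + 2 = 12
Nora -> Alice -> Grace: 6 + 2 = 8
Nora -> Mona -> Bob -> Alice -> Grace: 6 + 2 + 1 + 2 = 11
The minimum is 8.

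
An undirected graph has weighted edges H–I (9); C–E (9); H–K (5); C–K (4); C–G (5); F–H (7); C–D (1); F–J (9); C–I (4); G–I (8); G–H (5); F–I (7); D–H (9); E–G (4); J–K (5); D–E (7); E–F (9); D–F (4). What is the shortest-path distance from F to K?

A few of the F→K routes:
F → I → C → K: 7 + 4 + 4 = 15
F → H → K: 7 + 5 = 12
F → D → H → K: 4 + 9 + 5 = 18
F → D → C → K: 4 + 1 + 4 = 9
F → J → K: 9 + 5 = 14
F → D → C → G → H → K: 4 + 1 + 5 + 5 + 5 = 20
The minimum is 9.

9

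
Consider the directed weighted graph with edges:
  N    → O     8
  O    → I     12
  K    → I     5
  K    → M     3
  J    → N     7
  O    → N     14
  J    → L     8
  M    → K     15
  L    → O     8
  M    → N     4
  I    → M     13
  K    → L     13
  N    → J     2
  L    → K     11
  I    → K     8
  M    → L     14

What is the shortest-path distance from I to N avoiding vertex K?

Candidate routes:
I -> M -> L -> O -> N: 13 + 14 + 8 + 14 = 49
I -> M -> N: 13 + 4 = 17
Best route has total 17.

17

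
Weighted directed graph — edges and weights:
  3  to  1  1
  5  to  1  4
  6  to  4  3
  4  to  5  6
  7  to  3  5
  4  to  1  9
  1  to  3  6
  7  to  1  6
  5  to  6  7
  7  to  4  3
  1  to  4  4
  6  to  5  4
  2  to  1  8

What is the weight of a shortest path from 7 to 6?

Paths from 7 to 6:
7→4→5→6: 3 + 6 + 7 = 16
7→1→4→5→6: 6 + 4 + 6 + 7 = 23
7→3→1→4→5→6: 5 + 1 + 4 + 6 + 7 = 23
Shortest: 16.

16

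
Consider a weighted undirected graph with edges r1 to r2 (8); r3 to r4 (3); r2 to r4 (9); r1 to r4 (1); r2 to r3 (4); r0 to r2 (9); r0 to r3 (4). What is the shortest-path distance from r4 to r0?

Some routes from r4 to r0:
r4 - r3 - r0: 3 + 4 = 7
r4 - r2 - r3 - r0: 9 + 4 + 4 = 17
r4 - r3 - r2 - r0: 3 + 4 + 9 = 16
r4 - r1 - r2 - r3 - r0: 1 + 8 + 4 + 4 = 17
Best route has total 7.

7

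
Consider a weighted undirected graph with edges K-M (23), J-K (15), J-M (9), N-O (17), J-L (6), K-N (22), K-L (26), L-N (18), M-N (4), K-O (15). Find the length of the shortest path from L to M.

15

A few of the L→M routes:
L→J→M: 6 + 9 = 15
L→N→M: 18 + 4 = 22
L→J→K→M: 6 + 15 + 23 = 44
Best route has total 15.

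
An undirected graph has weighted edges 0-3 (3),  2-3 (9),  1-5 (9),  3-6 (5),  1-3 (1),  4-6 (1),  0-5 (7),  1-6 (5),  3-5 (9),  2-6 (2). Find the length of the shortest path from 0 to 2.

10

Comparing a few candidate routes:
0 -> 3 -> 1 -> 6 -> 2: 3 + 1 + 5 + 2 = 11
0 -> 3 -> 2: 3 + 9 = 12
0 -> 3 -> 6 -> 2: 3 + 5 + 2 = 10
0 -> 5 -> 3 -> 6 -> 2: 7 + 9 + 5 + 2 = 23
Shortest: 10.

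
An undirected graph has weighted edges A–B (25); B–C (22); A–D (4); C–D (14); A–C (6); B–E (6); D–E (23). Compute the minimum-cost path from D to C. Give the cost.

10

Checking several routes:
D→A→B→C: 4 + 25 + 22 = 51
D→C: 14
D→A→C: 4 + 6 = 10
The minimum is 10.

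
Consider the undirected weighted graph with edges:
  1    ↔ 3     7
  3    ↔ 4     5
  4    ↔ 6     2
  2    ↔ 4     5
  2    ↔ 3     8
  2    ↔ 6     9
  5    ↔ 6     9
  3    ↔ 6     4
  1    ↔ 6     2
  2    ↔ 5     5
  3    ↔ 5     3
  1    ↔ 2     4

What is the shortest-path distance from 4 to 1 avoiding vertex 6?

Checking several routes:
4 → 3 → 1: 5 + 7 = 12
4 → 2 → 1: 5 + 4 = 9
4 → 3 → 5 → 2 → 1: 5 + 3 + 5 + 4 = 17
Shortest: 9.

9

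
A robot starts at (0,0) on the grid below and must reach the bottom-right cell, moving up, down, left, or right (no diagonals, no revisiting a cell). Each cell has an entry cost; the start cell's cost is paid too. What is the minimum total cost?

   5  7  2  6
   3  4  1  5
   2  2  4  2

Cheapest: (0,0) → (1,0) → (2,0) → (2,1) → (2,2) → (2,3)
  5 + 3 + 2 + 2 + 4 + 2 = 18

18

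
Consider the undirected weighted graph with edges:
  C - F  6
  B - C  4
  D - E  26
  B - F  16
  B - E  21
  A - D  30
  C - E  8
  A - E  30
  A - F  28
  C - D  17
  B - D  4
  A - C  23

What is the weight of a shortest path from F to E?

14

A few of the F→E routes:
F→C→B→E: 6 + 4 + 21 = 31
F→B→C→E: 16 + 4 + 8 = 28
F→C→E: 6 + 8 = 14
The minimum is 14.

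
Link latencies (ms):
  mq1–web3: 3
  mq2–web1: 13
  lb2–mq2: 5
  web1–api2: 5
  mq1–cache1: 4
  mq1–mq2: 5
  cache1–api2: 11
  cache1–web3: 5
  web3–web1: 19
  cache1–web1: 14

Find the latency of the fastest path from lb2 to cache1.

14

Some routes from lb2 to cache1:
lb2→mq2→web1→cache1: 5 + 13 + 14 = 32
lb2→mq2→web1→api2→cache1: 5 + 13 + 5 + 11 = 34
lb2→mq2→mq1→cache1: 5 + 5 + 4 = 14
lb2→mq2→web1→web3→cache1: 5 + 13 + 19 + 5 = 42
lb2→mq2→mq1→web3→cache1: 5 + 5 + 3 + 5 = 18
lb2→mq2→web1→web3→mq1→cache1: 5 + 13 + 19 + 3 + 4 = 44
Best route has total 14 ms.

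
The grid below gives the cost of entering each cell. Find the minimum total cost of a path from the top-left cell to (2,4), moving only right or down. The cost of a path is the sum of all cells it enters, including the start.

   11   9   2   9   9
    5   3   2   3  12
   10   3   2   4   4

31

Best path: r0c0 → r1c0 → r1c1 → r1c2 → r2c2 → r2c3 → r2c4
Cost: 11 + 5 + 3 + 2 + 2 + 4 + 4 = 31
(Top row then right column would cost 56.)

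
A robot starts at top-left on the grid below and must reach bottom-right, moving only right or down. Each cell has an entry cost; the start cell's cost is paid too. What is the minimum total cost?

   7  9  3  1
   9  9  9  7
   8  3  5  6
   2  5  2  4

Best path: (0,0) → (0,1) → (0,2) → (0,3) → (1,3) → (2,3) → (3,3)
Cost: 7 + 9 + 3 + 1 + 7 + 6 + 4 = 37

37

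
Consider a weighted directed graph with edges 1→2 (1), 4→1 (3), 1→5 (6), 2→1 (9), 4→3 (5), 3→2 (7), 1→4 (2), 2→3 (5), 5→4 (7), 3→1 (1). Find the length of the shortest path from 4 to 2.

4

Candidate routes:
4→3→2: 5 + 7 = 12
4→1→2: 3 + 1 = 4
4→3→1→2: 5 + 1 + 1 = 7
Best route has total 4.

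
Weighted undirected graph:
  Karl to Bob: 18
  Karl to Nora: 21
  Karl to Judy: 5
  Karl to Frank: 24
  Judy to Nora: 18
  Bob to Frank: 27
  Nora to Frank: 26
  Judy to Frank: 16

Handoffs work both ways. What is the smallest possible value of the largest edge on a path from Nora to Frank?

Comparing a few candidate routes:
Nora-Karl-Frank: max(21, 24) = 24
Nora-Judy-Frank: max(18, 16) = 18
Nora-Frank: max(26) = 26
Nora-Karl-Bob-Frank: max(21, 18, 27) = 27
Nora-Judy-Karl-Frank: max(18, 5, 24) = 24
Nora-Karl-Judy-Frank: max(21, 5, 16) = 21
Smallest bottleneck: 18.

18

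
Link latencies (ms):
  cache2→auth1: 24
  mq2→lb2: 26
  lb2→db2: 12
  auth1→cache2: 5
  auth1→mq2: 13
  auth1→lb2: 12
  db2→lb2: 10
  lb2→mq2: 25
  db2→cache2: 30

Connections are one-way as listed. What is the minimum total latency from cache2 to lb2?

Paths from cache2 to lb2:
cache2 -> auth1 -> lb2: 24 + 12 = 36
cache2 -> auth1 -> mq2 -> lb2: 24 + 13 + 26 = 63
Best route has total 36 ms.

36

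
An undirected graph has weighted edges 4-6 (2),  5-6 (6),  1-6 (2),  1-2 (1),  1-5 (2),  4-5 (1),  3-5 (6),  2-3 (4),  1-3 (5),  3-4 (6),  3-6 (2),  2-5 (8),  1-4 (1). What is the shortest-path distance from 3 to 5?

5

A few of the 3→5 routes:
3 -> 5: 6
3 -> 6 -> 1 -> 5: 2 + 2 + 2 = 6
3 -> 6 -> 1 -> 4 -> 5: 2 + 2 + 1 + 1 = 6
3 -> 6 -> 4 -> 5: 2 + 2 + 1 = 5
3 -> 6 -> 4 -> 1 -> 5: 2 + 2 + 1 + 2 = 7
Shortest: 5.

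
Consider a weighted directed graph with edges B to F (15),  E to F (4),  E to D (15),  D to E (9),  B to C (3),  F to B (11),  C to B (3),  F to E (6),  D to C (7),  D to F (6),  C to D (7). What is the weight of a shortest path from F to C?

Paths from F to C:
F -> B -> C: 11 + 3 = 14
F -> E -> D -> C: 6 + 15 + 7 = 28
Best route has total 14.

14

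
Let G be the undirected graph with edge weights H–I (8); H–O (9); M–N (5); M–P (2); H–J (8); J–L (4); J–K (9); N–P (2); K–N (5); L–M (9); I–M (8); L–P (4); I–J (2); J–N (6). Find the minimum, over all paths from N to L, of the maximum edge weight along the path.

4

Some routes from N to L:
N → M → I → H → J → L: max(5, 8, 8, 8, 4) = 8
N → P → M → I → H → J → L: max(2, 2, 8, 8, 8, 4) = 8
N → M → I → J → L: max(5, 8, 2, 4) = 8
N → P → L: max(2, 4) = 4
N → J → L: max(6, 4) = 6
N → M → P → L: max(5, 2, 4) = 5
Smallest bottleneck: 4.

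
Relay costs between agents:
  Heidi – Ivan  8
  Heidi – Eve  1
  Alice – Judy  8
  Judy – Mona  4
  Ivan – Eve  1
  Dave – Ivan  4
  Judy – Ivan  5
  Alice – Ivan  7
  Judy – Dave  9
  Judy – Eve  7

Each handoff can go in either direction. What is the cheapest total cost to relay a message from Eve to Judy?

6

Checking several routes:
Eve → Judy: 7
Eve → Ivan → Alice → Judy: 1 + 7 + 8 = 16
Eve → Heidi → Ivan → Judy: 1 + 8 + 5 = 14
Eve → Ivan → Judy: 1 + 5 = 6
Eve → Ivan → Dave → Judy: 1 + 4 + 9 = 14
Shortest: 6.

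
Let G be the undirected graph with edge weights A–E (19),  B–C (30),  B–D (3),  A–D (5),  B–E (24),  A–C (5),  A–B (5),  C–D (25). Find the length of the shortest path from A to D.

5

Comparing a few candidate routes:
A -> C -> B -> D: 5 + 30 + 3 = 38
A -> D: 5
A -> B -> D: 5 + 3 = 8
A -> C -> D: 5 + 25 = 30
The minimum is 5.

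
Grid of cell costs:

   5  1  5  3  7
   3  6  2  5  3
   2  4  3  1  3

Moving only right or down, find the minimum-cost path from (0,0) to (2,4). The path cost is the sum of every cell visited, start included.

One optimal route is [0,0] -> [0,1] -> [0,2] -> [1,2] -> [2,2] -> [2,3] -> [2,4].
Its cost is 5 + 1 + 5 + 2 + 3 + 1 + 3 = 20.
For comparison, the top-then-right route costs 27.

20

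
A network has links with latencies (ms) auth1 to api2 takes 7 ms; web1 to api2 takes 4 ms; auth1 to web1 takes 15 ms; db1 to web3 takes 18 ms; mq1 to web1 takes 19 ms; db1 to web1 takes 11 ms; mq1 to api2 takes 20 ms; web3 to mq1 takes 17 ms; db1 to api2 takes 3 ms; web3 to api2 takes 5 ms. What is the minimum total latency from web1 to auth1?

11

A few of the web1→auth1 routes:
web1 -> db1 -> api2 -> auth1: 11 + 3 + 7 = 21
web1 -> auth1: 15
web1 -> db1 -> web3 -> api2 -> auth1: 11 + 18 + 5 + 7 = 41
web1 -> api2 -> auth1: 4 + 7 = 11
The minimum is 11 ms.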